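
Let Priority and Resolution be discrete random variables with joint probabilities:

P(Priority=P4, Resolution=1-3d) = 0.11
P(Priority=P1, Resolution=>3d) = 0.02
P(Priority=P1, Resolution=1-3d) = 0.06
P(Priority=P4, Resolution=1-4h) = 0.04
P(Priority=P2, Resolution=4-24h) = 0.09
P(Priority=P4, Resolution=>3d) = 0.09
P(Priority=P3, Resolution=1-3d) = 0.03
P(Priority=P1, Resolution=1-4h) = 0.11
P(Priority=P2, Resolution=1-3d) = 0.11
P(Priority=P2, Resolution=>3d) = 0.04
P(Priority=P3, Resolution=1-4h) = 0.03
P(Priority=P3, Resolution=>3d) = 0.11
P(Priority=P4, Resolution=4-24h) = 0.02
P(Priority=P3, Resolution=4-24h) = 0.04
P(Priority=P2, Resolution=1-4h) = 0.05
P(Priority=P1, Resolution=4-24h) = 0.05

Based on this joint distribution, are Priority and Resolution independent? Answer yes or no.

P(Priority=P3) = 0.21 and P(Resolution=>3d) = 0.26, so their product is 0.0546, but P(Priority=P3, Resolution=>3d) = 0.11. Since these differ, Priority and Resolution are not independent.

no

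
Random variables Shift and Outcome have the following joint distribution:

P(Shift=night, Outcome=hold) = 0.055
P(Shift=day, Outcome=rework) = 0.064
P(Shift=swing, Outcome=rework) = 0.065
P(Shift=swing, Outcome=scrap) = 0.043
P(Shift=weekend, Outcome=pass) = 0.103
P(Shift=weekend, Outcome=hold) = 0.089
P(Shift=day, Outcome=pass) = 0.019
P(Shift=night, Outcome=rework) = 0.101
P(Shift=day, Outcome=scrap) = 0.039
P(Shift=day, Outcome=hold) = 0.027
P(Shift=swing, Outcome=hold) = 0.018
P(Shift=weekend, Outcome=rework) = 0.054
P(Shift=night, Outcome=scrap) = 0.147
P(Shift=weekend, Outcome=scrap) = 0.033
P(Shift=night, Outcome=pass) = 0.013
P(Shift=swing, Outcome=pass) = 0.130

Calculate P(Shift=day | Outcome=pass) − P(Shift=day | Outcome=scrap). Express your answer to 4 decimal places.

P(Outcome=pass) = 0.019 + 0.130 + 0.013 + 0.103 = 0.265; P(Shift=day | Outcome=pass) = 0.019/0.265 = 0.07170.
P(Outcome=scrap) = 0.039 + 0.043 + 0.147 + 0.033 = 0.262; P(Shift=day | Outcome=scrap) = 0.039/0.262 = 0.14885.
Difference = -0.0772.

-0.0772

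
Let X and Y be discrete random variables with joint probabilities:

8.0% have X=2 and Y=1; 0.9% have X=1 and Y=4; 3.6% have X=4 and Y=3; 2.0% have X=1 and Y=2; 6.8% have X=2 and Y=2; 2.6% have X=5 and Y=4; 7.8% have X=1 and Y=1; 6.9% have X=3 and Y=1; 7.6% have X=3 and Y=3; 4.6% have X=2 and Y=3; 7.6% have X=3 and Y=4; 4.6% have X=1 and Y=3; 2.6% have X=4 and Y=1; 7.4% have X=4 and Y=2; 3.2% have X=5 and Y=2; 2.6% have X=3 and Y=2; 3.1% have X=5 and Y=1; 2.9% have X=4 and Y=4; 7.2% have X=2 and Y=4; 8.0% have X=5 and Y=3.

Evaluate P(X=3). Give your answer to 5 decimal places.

0.24700

P(X=3) = 0.069 + 0.026 + 0.076 + 0.076 = 0.247.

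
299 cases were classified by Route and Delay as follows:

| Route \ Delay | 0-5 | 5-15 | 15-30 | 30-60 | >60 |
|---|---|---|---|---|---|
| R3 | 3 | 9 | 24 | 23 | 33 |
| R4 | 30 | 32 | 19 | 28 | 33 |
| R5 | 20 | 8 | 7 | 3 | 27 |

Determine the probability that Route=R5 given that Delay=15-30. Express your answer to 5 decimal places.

Total with Delay=15-30: 24 + 19 + 7 = 50.
P(Route=R5 | Delay=15-30) = 7/50 = 0.14000.

0.14000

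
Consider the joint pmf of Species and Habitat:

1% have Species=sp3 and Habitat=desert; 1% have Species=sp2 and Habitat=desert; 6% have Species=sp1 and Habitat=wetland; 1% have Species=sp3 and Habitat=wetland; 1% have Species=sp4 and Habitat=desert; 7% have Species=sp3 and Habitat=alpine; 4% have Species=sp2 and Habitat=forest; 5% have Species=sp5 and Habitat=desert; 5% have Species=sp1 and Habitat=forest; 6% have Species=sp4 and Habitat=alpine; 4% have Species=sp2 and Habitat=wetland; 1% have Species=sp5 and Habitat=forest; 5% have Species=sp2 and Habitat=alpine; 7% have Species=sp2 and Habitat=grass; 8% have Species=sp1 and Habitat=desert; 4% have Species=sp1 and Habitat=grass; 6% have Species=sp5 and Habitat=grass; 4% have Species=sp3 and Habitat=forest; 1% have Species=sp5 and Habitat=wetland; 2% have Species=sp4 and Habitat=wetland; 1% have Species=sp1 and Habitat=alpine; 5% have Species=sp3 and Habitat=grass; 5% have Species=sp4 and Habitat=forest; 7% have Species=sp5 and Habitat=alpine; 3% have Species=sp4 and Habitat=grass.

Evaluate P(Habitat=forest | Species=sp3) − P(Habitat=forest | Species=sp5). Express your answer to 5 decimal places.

0.17222

P(Species=sp3) = 0.04 + 0.05 + 0.01 + 0.01 + 0.07 = 0.18; P(Habitat=forest | Species=sp3) = 0.04/0.18 = 0.222222.
P(Species=sp5) = 0.01 + 0.06 + 0.01 + 0.05 + 0.07 = 0.20; P(Habitat=forest | Species=sp5) = 0.01/0.20 = 0.050000.
Difference = 0.17222.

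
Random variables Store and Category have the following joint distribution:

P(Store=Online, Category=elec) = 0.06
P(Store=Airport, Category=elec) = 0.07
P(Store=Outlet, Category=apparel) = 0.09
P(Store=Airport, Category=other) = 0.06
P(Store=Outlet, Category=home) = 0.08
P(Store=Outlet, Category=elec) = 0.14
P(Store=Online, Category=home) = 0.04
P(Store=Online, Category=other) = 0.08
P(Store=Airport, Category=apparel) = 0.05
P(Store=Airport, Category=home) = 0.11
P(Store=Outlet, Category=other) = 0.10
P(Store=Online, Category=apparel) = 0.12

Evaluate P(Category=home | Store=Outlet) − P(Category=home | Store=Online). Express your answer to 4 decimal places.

P(Store=Outlet) = 0.09 + 0.14 + 0.08 + 0.10 = 0.41; P(Category=home | Store=Outlet) = 0.08/0.41 = 0.19512.
P(Store=Online) = 0.12 + 0.06 + 0.04 + 0.08 = 0.30; P(Category=home | Store=Online) = 0.04/0.30 = 0.13333.
Difference = 0.0618.

0.0618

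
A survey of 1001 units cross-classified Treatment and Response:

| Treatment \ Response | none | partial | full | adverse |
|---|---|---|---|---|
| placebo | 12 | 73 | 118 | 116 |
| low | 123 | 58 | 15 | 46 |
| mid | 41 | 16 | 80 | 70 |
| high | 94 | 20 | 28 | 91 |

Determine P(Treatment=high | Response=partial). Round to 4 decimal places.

Total with Response=partial: 73 + 58 + 16 + 20 = 167.
P(Treatment=high | Response=partial) = 20/167 = 0.1198.

0.1198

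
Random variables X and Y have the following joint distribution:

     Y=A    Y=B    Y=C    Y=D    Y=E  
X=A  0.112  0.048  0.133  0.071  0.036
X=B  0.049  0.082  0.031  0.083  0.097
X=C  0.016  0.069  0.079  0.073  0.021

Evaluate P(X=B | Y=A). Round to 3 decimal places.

0.277

P(Y=A) = 0.112 + 0.049 + 0.016 = 0.177.
P(X=B | Y=A) = 0.049/0.177 = 0.277.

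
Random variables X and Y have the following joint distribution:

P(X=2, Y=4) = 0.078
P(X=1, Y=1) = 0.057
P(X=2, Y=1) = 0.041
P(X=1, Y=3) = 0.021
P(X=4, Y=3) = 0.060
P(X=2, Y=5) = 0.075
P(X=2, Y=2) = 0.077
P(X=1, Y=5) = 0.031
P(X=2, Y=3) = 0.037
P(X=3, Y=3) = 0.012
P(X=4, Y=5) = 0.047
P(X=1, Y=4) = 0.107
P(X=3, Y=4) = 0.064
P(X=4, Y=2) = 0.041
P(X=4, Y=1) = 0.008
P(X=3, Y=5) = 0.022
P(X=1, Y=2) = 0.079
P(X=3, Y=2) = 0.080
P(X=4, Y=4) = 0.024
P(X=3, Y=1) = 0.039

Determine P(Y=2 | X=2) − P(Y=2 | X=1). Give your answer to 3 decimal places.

P(X=2) = 0.041 + 0.077 + 0.037 + 0.078 + 0.075 = 0.308; P(Y=2 | X=2) = 0.077/0.308 = 0.2500.
P(X=1) = 0.057 + 0.079 + 0.021 + 0.107 + 0.031 = 0.295; P(Y=2 | X=1) = 0.079/0.295 = 0.2678.
Difference = -0.018.

-0.018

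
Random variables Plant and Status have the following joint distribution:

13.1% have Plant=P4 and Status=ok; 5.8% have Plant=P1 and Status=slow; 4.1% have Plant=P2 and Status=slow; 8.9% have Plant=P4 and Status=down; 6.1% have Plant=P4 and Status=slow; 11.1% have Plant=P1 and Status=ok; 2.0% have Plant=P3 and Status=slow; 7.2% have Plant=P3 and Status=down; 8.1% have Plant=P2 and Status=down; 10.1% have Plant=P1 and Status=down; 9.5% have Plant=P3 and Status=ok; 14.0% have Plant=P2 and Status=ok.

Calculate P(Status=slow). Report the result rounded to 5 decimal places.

0.18000

P(Status=slow) = 0.058 + 0.041 + 0.020 + 0.061 = 0.180.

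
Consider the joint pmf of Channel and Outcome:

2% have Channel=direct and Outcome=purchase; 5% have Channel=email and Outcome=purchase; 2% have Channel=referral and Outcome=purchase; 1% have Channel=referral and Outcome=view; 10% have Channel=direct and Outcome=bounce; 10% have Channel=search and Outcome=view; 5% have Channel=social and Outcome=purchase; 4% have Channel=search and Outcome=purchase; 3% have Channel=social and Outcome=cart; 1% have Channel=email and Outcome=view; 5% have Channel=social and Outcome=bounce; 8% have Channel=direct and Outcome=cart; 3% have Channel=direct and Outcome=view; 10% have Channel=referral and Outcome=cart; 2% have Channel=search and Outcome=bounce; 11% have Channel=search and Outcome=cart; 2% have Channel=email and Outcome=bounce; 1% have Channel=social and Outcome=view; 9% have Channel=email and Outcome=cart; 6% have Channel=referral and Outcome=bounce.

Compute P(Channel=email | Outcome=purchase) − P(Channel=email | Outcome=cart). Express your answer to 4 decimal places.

P(Outcome=purchase) = 0.05 + 0.04 + 0.05 + 0.02 + 0.02 = 0.18; P(Channel=email | Outcome=purchase) = 0.05/0.18 = 0.27778.
P(Outcome=cart) = 0.09 + 0.11 + 0.03 + 0.08 + 0.10 = 0.41; P(Channel=email | Outcome=cart) = 0.09/0.41 = 0.21951.
Difference = 0.0583.

0.0583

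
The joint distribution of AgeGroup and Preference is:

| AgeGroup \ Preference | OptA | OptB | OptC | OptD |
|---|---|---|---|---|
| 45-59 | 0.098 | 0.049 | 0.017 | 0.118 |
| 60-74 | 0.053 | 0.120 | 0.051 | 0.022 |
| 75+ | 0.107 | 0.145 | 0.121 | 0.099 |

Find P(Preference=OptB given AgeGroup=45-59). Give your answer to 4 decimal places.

0.1738

P(AgeGroup=45-59) = 0.098 + 0.049 + 0.017 + 0.118 = 0.282.
P(Preference=OptB | AgeGroup=45-59) = 0.049/0.282 = 0.1738.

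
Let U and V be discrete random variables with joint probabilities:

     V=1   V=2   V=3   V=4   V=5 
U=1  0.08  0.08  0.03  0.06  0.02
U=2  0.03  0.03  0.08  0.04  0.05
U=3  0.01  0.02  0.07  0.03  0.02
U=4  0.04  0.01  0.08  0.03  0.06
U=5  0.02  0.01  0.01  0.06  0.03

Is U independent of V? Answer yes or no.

P(U=1) = 0.27 and P(V=3) = 0.27, so their product is 0.0729, but P(U=1, V=3) = 0.03. Since these differ, U and V are not independent.

no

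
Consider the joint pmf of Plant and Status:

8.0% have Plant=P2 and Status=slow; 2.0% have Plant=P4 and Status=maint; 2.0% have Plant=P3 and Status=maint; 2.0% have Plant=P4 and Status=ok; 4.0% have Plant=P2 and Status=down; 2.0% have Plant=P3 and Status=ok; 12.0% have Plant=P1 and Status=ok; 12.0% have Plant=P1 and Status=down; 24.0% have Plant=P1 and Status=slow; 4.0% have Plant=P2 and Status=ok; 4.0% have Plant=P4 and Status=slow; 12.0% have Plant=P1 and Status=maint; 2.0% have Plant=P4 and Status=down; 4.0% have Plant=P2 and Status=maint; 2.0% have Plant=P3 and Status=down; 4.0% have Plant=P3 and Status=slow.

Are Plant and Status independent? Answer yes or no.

yes

Every cell satisfies P(Plant,Status) = P(Plant)·P(Status). For instance P(Plant=P3) = 0.100, P(Status=down) = 0.200, and 0.100×0.200 = 0.020 matches the joint entry. So Plant and Status are independent.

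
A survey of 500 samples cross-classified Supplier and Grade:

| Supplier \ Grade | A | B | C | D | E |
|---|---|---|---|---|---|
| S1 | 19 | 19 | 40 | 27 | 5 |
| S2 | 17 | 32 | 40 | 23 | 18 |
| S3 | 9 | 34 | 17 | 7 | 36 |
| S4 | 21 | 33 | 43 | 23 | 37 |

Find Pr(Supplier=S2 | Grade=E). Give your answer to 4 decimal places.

Total with Grade=E: 5 + 18 + 36 + 37 = 96.
P(Supplier=S2 | Grade=E) = 18/96 = 0.1875.

0.1875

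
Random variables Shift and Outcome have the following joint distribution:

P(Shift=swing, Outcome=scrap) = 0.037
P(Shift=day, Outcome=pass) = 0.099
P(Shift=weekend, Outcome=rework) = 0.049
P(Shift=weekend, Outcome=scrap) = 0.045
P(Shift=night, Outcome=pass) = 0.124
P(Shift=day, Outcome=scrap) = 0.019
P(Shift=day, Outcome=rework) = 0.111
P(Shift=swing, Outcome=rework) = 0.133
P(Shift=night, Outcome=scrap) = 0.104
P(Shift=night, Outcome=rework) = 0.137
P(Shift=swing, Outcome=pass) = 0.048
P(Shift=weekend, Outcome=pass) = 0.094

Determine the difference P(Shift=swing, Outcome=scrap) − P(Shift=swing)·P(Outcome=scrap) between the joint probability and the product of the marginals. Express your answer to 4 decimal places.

-0.0077

P(Shift=swing) = 0.048 + 0.133 + 0.037 = 0.218.
P(Outcome=scrap) = 0.019 + 0.037 + 0.104 + 0.045 = 0.205.
P(Shift=swing, Outcome=scrap) − P(Shift=swing)P(Outcome=scrap) = 0.037 − 0.218×0.205 = -0.0077.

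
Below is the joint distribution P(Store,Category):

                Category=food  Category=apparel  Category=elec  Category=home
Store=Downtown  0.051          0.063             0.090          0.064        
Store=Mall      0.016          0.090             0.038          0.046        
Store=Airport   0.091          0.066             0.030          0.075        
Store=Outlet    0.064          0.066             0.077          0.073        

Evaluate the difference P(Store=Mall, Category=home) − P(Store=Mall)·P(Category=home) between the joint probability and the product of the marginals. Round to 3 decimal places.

-0.003

P(Store=Mall) = 0.016 + 0.090 + 0.038 + 0.046 = 0.190.
P(Category=home) = 0.064 + 0.046 + 0.075 + 0.073 = 0.258.
P(Store=Mall, Category=home) − P(Store=Mall)P(Category=home) = 0.046 − 0.190×0.258 = -0.003.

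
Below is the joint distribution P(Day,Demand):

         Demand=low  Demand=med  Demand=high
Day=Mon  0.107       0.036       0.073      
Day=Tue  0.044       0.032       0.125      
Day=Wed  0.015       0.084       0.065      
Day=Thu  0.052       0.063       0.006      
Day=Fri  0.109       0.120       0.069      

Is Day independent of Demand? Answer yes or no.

P(Day=Tue) = 0.201 and P(Demand=high) = 0.338, so their product is 0.06794, but P(Day=Tue, Demand=high) = 0.125. Since these differ, Day and Demand are not independent.

no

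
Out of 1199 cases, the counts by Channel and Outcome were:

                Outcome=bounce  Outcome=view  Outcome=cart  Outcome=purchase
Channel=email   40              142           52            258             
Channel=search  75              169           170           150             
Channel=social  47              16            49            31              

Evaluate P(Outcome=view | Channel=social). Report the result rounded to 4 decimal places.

Total with Channel=social: 47 + 16 + 49 + 31 = 143.
P(Outcome=view | Channel=social) = 16/143 = 0.1119.

0.1119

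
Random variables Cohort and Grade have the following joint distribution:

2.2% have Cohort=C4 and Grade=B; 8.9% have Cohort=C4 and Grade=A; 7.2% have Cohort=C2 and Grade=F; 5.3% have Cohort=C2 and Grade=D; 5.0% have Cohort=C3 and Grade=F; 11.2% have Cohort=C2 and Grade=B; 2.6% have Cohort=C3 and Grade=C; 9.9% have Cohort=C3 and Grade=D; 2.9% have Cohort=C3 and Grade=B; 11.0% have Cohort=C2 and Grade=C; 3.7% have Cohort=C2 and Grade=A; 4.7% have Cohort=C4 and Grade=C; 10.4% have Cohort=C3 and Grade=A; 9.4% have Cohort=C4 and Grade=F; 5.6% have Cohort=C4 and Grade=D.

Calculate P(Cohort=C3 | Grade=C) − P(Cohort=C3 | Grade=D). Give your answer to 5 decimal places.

P(Grade=C) = 0.110 + 0.026 + 0.047 = 0.183; P(Cohort=C3 | Grade=C) = 0.026/0.183 = 0.142077.
P(Grade=D) = 0.053 + 0.099 + 0.056 = 0.208; P(Cohort=C3 | Grade=D) = 0.099/0.208 = 0.475962.
Difference = -0.33389.

-0.33389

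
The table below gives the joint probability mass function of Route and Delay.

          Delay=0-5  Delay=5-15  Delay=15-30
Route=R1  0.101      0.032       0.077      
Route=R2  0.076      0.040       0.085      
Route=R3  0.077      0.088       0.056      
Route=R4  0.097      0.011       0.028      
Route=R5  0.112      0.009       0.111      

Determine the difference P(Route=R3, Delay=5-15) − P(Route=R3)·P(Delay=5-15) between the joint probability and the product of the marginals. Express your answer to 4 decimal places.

P(Route=R3) = 0.077 + 0.088 + 0.056 = 0.221.
P(Delay=5-15) = 0.032 + 0.040 + 0.088 + 0.011 + 0.009 = 0.180.
P(Route=R3, Delay=5-15) − P(Route=R3)P(Delay=5-15) = 0.088 − 0.221×0.180 = 0.0482.

0.0482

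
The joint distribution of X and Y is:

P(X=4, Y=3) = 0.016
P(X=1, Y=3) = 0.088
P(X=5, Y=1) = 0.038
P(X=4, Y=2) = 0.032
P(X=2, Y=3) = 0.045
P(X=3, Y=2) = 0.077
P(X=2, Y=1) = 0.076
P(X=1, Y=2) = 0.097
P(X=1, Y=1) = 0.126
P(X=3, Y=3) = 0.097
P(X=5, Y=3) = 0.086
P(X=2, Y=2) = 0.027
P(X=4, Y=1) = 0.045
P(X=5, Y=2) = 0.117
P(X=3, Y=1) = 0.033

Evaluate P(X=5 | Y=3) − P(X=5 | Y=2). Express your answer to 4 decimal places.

P(Y=3) = 0.088 + 0.045 + 0.097 + 0.016 + 0.086 = 0.332; P(X=5 | Y=3) = 0.086/0.332 = 0.25904.
P(Y=2) = 0.097 + 0.027 + 0.077 + 0.032 + 0.117 = 0.350; P(X=5 | Y=2) = 0.117/0.350 = 0.33429.
Difference = -0.0752.

-0.0752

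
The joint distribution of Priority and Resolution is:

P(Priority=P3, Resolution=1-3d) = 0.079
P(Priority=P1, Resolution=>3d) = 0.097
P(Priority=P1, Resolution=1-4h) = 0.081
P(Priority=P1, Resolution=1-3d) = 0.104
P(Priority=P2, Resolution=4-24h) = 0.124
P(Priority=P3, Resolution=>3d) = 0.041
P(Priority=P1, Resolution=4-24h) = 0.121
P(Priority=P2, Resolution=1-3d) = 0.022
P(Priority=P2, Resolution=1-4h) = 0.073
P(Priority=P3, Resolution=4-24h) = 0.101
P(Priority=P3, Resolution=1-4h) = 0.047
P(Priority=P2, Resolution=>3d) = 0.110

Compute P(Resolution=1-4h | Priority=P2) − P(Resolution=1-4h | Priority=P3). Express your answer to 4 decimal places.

0.0465

P(Priority=P2) = 0.073 + 0.124 + 0.022 + 0.110 = 0.329; P(Resolution=1-4h | Priority=P2) = 0.073/0.329 = 0.22188.
P(Priority=P3) = 0.047 + 0.101 + 0.079 + 0.041 = 0.268; P(Resolution=1-4h | Priority=P3) = 0.047/0.268 = 0.17537.
Difference = 0.0465.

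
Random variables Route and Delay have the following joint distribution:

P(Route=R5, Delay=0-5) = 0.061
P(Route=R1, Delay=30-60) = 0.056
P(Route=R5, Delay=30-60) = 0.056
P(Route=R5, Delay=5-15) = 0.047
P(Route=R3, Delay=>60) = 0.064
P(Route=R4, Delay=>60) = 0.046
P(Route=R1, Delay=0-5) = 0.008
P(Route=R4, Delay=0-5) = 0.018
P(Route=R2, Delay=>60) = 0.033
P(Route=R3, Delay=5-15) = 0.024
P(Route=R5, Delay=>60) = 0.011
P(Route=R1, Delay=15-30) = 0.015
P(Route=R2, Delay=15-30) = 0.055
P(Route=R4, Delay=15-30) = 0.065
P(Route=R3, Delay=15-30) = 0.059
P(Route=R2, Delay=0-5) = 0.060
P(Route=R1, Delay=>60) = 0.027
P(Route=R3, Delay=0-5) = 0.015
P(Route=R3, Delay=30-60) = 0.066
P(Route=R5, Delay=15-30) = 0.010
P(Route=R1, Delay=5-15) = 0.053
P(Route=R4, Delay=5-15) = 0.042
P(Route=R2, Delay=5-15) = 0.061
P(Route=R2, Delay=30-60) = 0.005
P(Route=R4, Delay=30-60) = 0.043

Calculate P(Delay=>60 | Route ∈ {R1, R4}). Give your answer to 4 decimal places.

P(Route=R1) = 0.008 + 0.053 + 0.015 + 0.056 + 0.027 = 0.159.
P(Route=R4) = 0.018 + 0.042 + 0.065 + 0.043 + 0.046 = 0.214.
P(Route ∈ {R1, R4}) = 0.159 + 0.214 = 0.373; P(Delay=>60, Route ∈ {R1, R4}) = 0.027 + 0.046 = 0.073.
P(Delay=>60 | Route ∈ {R1, R4}) = 0.073/0.373 = 0.1957.

0.1957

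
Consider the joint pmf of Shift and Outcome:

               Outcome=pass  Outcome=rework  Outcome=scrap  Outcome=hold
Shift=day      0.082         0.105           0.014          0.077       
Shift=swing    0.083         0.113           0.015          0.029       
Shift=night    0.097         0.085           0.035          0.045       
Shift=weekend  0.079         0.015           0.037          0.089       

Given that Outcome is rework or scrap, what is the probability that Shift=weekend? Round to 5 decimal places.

0.12411

P(Outcome=rework) = 0.105 + 0.113 + 0.085 + 0.015 = 0.318.
P(Outcome=scrap) = 0.014 + 0.015 + 0.035 + 0.037 = 0.101.
P(Outcome ∈ {rework, scrap}) = 0.318 + 0.101 = 0.419; P(Shift=weekend, Outcome ∈ {rework, scrap}) = 0.015 + 0.037 = 0.052.
P(Shift=weekend | Outcome ∈ {rework, scrap}) = 0.052/0.419 = 0.12411.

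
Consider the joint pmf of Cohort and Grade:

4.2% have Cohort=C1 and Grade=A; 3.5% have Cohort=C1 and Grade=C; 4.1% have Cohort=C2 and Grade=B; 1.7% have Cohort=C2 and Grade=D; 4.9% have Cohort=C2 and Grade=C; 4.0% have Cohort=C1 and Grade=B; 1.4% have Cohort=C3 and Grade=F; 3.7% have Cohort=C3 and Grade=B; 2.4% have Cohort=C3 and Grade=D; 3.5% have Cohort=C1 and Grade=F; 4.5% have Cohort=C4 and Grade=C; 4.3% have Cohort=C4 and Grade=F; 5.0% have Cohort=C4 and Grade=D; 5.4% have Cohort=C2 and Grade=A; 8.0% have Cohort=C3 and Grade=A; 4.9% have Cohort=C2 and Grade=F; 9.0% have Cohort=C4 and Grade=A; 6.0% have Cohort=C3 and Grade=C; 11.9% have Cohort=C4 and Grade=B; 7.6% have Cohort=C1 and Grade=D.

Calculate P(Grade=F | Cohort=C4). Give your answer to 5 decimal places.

P(Cohort=C4) = 0.090 + 0.119 + 0.045 + 0.050 + 0.043 = 0.347.
P(Grade=F | Cohort=C4) = 0.043/0.347 = 0.12392.

0.12392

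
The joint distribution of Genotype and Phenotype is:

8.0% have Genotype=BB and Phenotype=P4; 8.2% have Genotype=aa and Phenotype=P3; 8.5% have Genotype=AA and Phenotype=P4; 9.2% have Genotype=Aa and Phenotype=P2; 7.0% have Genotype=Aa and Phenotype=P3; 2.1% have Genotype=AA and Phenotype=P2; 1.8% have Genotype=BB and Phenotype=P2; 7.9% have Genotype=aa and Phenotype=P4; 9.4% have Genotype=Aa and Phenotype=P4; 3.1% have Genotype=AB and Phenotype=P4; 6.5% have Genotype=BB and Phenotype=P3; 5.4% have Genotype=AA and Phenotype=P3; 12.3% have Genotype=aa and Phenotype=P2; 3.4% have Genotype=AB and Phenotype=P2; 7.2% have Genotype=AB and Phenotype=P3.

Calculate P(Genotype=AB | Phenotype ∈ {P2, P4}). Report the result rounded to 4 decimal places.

0.0989

P(Phenotype=P2) = 0.021 + 0.092 + 0.123 + 0.034 + 0.018 = 0.288.
P(Phenotype=P4) = 0.085 + 0.094 + 0.079 + 0.031 + 0.080 = 0.369.
P(Phenotype ∈ {P2, P4}) = 0.288 + 0.369 = 0.657; P(Genotype=AB, Phenotype ∈ {P2, P4}) = 0.034 + 0.031 = 0.065.
P(Genotype=AB | Phenotype ∈ {P2, P4}) = 0.065/0.657 = 0.0989.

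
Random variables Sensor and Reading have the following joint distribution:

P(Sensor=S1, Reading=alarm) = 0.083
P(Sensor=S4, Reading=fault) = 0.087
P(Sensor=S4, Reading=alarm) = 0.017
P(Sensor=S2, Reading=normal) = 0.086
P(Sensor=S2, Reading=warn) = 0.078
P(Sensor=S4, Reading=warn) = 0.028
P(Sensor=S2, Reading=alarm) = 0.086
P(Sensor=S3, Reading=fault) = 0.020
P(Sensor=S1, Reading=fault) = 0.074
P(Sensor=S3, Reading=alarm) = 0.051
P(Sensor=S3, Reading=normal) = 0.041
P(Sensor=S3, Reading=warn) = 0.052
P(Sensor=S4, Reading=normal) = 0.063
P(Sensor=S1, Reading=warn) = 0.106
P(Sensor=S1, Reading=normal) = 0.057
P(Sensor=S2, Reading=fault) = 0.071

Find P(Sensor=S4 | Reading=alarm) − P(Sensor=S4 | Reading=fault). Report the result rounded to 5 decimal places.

-0.27351

P(Reading=alarm) = 0.083 + 0.086 + 0.051 + 0.017 = 0.237; P(Sensor=S4 | Reading=alarm) = 0.017/0.237 = 0.071730.
P(Reading=fault) = 0.074 + 0.071 + 0.020 + 0.087 = 0.252; P(Sensor=S4 | Reading=fault) = 0.087/0.252 = 0.345238.
Difference = -0.27351.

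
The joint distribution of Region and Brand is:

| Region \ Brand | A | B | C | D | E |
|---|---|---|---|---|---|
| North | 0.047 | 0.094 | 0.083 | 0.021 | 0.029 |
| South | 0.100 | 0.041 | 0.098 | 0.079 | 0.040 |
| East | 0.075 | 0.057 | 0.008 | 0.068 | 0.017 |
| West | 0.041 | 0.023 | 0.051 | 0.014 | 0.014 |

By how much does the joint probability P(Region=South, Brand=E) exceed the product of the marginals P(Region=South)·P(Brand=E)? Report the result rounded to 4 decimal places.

P(Region=South) = 0.100 + 0.041 + 0.098 + 0.079 + 0.040 = 0.358.
P(Brand=E) = 0.029 + 0.040 + 0.017 + 0.014 = 0.100.
P(Region=South, Brand=E) − P(Region=South)P(Brand=E) = 0.040 − 0.358×0.100 = 0.0042.

0.0042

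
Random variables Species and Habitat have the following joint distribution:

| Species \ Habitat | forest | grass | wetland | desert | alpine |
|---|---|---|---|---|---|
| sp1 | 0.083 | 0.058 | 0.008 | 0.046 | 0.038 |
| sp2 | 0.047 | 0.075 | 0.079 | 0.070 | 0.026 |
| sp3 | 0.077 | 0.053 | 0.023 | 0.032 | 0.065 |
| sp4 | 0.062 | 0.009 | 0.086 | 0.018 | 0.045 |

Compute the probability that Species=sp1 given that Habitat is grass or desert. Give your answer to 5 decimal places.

0.28809

P(Habitat=grass) = 0.058 + 0.075 + 0.053 + 0.009 = 0.195.
P(Habitat=desert) = 0.046 + 0.070 + 0.032 + 0.018 = 0.166.
P(Habitat ∈ {grass, desert}) = 0.195 + 0.166 = 0.361; P(Species=sp1, Habitat ∈ {grass, desert}) = 0.058 + 0.046 = 0.104.
P(Species=sp1 | Habitat ∈ {grass, desert}) = 0.104/0.361 = 0.28809.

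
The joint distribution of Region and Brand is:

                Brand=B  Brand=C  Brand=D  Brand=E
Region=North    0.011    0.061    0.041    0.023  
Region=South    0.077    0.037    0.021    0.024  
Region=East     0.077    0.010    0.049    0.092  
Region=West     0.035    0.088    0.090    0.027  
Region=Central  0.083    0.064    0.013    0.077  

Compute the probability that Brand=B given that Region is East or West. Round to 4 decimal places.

0.2393

P(Region=East) = 0.077 + 0.010 + 0.049 + 0.092 = 0.228.
P(Region=West) = 0.035 + 0.088 + 0.090 + 0.027 = 0.240.
P(Region ∈ {East, West}) = 0.228 + 0.240 = 0.468; P(Brand=B, Region ∈ {East, West}) = 0.077 + 0.035 = 0.112.
P(Brand=B | Region ∈ {East, West}) = 0.112/0.468 = 0.2393.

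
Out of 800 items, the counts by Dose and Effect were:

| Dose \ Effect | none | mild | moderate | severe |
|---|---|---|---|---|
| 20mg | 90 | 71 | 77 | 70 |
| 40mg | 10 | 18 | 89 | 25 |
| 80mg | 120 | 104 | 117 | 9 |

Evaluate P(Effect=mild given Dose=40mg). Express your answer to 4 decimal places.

0.1268

Total with Dose=40mg: 10 + 18 + 89 + 25 = 142.
P(Effect=mild | Dose=40mg) = 18/142 = 0.1268.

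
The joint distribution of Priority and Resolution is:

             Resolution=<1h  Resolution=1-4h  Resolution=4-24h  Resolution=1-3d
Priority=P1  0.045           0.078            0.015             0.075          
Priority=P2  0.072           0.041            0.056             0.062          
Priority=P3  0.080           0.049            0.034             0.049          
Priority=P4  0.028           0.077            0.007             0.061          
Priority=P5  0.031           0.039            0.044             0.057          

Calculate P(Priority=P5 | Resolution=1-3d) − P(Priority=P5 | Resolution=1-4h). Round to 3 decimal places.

0.050

P(Resolution=1-3d) = 0.075 + 0.062 + 0.049 + 0.061 + 0.057 = 0.304; P(Priority=P5 | Resolution=1-3d) = 0.057/0.304 = 0.1875.
P(Resolution=1-4h) = 0.078 + 0.041 + 0.049 + 0.077 + 0.039 = 0.284; P(Priority=P5 | Resolution=1-4h) = 0.039/0.284 = 0.1373.
Difference = 0.050.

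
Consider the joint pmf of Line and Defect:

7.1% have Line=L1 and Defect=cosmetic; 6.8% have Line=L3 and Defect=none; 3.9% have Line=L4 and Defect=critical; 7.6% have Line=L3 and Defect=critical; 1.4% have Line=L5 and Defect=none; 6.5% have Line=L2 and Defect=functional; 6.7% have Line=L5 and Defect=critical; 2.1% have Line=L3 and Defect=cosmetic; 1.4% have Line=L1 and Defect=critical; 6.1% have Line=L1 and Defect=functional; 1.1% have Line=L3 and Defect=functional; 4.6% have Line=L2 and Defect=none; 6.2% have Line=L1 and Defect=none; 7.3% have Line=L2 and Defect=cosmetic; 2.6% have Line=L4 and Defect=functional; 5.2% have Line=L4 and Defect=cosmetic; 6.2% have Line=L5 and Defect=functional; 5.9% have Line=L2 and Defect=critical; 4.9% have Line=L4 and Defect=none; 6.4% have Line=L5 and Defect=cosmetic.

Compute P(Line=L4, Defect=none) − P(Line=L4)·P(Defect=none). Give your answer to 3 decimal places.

0.009

P(Line=L4) = 0.049 + 0.052 + 0.026 + 0.039 = 0.166.
P(Defect=none) = 0.062 + 0.046 + 0.068 + 0.049 + 0.014 = 0.239.
P(Line=L4, Defect=none) − P(Line=L4)P(Defect=none) = 0.049 − 0.166×0.239 = 0.009.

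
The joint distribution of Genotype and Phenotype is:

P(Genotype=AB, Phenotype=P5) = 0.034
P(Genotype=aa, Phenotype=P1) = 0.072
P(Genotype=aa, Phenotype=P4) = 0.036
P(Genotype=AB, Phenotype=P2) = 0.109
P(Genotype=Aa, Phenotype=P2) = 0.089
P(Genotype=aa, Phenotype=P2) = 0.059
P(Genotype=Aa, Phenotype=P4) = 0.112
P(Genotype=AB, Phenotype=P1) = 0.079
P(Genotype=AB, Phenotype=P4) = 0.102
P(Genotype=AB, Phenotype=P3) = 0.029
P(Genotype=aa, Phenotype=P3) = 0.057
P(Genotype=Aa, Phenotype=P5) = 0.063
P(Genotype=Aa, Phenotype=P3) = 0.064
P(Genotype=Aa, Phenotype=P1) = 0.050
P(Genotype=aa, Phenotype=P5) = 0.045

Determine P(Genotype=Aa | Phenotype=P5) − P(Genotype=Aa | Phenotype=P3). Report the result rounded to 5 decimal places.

P(Phenotype=P5) = 0.063 + 0.045 + 0.034 = 0.142; P(Genotype=Aa | Phenotype=P5) = 0.063/0.142 = 0.443662.
P(Phenotype=P3) = 0.064 + 0.057 + 0.029 = 0.150; P(Genotype=Aa | Phenotype=P3) = 0.064/0.150 = 0.426667.
Difference = 0.01700.

0.01700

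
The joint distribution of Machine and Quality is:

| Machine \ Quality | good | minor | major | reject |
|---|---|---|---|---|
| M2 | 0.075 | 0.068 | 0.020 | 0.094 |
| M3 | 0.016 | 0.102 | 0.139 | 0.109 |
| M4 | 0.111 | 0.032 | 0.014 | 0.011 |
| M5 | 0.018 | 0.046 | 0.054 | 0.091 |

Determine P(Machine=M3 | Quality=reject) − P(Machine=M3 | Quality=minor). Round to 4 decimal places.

P(Quality=reject) = 0.094 + 0.109 + 0.011 + 0.091 = 0.305; P(Machine=M3 | Quality=reject) = 0.109/0.305 = 0.35738.
P(Quality=minor) = 0.068 + 0.102 + 0.032 + 0.046 = 0.248; P(Machine=M3 | Quality=minor) = 0.102/0.248 = 0.41129.
Difference = -0.0539.

-0.0539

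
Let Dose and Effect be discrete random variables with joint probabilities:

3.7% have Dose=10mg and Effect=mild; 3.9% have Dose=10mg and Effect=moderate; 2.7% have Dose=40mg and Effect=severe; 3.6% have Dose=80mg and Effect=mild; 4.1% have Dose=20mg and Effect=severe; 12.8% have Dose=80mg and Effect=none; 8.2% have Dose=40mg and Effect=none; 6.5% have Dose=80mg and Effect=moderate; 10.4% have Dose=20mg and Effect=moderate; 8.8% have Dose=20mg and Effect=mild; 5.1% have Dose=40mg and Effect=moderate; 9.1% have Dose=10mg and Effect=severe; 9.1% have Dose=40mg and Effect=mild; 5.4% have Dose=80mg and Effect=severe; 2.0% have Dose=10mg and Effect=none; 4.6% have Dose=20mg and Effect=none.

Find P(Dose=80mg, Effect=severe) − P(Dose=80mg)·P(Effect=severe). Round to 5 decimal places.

-0.00628

P(Dose=80mg) = 0.128 + 0.036 + 0.065 + 0.054 = 0.283.
P(Effect=severe) = 0.091 + 0.041 + 0.027 + 0.054 = 0.213.
P(Dose=80mg, Effect=severe) − P(Dose=80mg)P(Effect=severe) = 0.054 − 0.283×0.213 = -0.00628.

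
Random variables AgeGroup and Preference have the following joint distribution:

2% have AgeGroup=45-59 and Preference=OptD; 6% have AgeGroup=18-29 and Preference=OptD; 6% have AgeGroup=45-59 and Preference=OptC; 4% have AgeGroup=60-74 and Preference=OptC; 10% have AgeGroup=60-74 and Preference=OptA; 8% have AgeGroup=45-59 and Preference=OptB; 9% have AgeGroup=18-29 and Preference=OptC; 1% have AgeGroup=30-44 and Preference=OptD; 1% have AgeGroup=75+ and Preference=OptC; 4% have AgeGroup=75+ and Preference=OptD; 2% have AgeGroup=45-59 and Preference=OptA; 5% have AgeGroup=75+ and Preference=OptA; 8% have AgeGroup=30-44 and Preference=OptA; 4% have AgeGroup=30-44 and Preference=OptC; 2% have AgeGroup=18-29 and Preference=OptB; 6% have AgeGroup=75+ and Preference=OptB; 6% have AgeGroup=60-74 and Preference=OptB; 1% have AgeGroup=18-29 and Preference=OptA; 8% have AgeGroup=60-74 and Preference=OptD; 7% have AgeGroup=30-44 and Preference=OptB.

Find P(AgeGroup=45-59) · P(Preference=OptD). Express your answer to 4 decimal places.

0.0378

P(AgeGroup=45-59) = 0.02 + 0.08 + 0.06 + 0.02 = 0.18.
P(Preference=OptD) = 0.06 + 0.01 + 0.02 + 0.08 + 0.04 = 0.21.
Product: 0.18 × 0.21 = 0.0378.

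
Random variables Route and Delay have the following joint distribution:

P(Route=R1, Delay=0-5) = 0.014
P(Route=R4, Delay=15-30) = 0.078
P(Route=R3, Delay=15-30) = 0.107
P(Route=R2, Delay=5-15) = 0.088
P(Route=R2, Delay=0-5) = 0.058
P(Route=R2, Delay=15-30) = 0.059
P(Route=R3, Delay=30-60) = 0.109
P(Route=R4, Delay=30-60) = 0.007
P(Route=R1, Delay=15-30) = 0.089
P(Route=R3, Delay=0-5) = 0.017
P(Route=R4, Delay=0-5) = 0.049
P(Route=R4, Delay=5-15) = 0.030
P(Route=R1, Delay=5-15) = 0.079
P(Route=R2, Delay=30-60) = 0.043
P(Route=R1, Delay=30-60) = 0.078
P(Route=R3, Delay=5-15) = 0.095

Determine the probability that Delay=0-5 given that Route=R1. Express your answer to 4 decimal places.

P(Route=R1) = 0.014 + 0.079 + 0.089 + 0.078 = 0.260.
P(Delay=0-5 | Route=R1) = 0.014/0.260 = 0.0538.

0.0538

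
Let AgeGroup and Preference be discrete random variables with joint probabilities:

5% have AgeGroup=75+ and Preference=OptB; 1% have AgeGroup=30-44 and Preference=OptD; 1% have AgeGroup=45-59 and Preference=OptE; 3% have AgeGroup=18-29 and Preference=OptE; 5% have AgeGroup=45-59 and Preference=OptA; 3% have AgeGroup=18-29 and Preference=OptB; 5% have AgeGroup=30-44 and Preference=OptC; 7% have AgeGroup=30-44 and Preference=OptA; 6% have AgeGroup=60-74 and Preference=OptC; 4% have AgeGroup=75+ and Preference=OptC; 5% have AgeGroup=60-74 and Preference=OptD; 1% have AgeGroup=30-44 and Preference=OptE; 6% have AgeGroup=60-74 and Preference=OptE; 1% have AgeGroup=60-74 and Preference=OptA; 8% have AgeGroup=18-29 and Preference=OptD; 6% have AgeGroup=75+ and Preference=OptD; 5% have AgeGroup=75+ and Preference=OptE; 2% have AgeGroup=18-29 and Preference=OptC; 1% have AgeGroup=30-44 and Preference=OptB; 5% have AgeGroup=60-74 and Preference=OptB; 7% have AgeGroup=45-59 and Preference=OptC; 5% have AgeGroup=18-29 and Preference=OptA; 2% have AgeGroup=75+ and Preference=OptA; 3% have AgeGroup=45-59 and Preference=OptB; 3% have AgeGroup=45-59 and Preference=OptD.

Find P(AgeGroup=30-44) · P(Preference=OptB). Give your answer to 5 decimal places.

P(AgeGroup=30-44) = 0.07 + 0.01 + 0.05 + 0.01 + 0.01 = 0.15.
P(Preference=OptB) = 0.03 + 0.01 + 0.03 + 0.05 + 0.05 = 0.17.
Product: 0.15 × 0.17 = 0.02550.

0.02550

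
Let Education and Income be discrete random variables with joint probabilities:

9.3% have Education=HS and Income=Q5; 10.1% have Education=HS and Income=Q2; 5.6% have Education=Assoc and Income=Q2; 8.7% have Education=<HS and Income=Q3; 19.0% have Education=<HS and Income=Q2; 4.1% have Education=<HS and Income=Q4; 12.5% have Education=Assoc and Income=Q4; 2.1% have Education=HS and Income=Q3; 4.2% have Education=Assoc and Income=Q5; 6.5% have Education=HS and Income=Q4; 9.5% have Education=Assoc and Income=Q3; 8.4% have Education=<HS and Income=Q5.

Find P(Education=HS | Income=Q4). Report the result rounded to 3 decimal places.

P(Income=Q4) = 0.041 + 0.065 + 0.125 = 0.231.
P(Education=HS | Income=Q4) = 0.065/0.231 = 0.281.

0.281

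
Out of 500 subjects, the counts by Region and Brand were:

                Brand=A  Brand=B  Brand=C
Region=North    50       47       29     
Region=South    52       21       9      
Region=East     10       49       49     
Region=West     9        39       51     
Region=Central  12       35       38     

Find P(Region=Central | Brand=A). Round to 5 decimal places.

0.09023

Total with Brand=A: 50 + 52 + 10 + 9 + 12 = 133.
P(Region=Central | Brand=A) = 12/133 = 0.09023.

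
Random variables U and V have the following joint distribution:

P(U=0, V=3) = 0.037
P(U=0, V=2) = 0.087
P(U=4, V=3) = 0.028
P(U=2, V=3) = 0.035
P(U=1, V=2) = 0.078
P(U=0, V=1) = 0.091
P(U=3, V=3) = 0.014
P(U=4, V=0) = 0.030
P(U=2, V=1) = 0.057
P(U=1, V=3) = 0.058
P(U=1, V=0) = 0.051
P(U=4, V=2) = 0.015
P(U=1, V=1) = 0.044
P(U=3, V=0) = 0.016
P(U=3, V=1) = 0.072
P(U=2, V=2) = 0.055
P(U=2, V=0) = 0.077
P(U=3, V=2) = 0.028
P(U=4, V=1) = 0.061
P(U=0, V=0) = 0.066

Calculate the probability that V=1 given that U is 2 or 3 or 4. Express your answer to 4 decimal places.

P(U=2) = 0.077 + 0.057 + 0.055 + 0.035 = 0.224.
P(U=3) = 0.016 + 0.072 + 0.028 + 0.014 = 0.130.
P(U=4) = 0.030 + 0.061 + 0.015 + 0.028 = 0.134.
P(U ∈ {2, 3, 4}) = 0.224 + 0.130 + 0.134 = 0.488; P(V=1, U ∈ {2, 3, 4}) = 0.057 + 0.072 + 0.061 = 0.190.
P(V=1 | U ∈ {2, 3, 4}) = 0.190/0.488 = 0.3893.

0.3893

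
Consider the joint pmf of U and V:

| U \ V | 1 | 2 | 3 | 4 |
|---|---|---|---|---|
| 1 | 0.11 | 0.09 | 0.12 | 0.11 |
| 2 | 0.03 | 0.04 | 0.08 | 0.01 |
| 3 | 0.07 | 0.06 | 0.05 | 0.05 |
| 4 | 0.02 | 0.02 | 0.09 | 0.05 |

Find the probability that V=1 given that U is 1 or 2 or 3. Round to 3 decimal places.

0.256

P(U=1) = 0.11 + 0.09 + 0.12 + 0.11 = 0.43.
P(U=2) = 0.03 + 0.04 + 0.08 + 0.01 = 0.16.
P(U=3) = 0.07 + 0.06 + 0.05 + 0.05 = 0.23.
P(U ∈ {1, 2, 3}) = 0.43 + 0.16 + 0.23 = 0.82; P(V=1, U ∈ {1, 2, 3}) = 0.11 + 0.03 + 0.07 = 0.21.
P(V=1 | U ∈ {1, 2, 3}) = 0.21/0.82 = 0.256.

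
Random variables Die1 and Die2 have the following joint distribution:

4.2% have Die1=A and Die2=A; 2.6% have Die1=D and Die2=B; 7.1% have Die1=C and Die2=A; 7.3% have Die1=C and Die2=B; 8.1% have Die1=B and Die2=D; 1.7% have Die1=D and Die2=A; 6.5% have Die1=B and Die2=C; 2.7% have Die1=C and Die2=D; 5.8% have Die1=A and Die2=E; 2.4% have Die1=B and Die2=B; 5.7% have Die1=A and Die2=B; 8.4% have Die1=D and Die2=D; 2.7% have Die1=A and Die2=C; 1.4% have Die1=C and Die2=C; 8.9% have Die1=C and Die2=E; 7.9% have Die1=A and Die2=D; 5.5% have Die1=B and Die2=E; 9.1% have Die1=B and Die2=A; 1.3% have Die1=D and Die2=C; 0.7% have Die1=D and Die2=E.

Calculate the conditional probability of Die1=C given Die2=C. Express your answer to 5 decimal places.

0.11765

P(Die2=C) = 0.027 + 0.065 + 0.014 + 0.013 = 0.119.
P(Die1=C | Die2=C) = 0.014/0.119 = 0.11765.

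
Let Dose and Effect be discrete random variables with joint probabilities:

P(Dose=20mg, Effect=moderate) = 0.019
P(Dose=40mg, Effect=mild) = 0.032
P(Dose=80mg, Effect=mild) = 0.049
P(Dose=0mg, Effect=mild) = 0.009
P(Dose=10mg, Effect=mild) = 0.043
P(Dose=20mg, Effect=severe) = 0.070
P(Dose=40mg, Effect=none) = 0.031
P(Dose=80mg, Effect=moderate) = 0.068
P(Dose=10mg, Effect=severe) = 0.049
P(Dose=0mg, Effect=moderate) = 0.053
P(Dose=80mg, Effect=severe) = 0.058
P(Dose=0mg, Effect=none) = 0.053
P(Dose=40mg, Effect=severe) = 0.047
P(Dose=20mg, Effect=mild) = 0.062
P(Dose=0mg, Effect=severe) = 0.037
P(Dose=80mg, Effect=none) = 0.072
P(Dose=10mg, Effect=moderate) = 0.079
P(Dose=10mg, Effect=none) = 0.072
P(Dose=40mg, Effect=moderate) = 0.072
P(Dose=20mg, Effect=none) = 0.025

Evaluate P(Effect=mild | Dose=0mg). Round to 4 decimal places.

P(Dose=0mg) = 0.053 + 0.009 + 0.053 + 0.037 = 0.152.
P(Effect=mild | Dose=0mg) = 0.009/0.152 = 0.0592.

0.0592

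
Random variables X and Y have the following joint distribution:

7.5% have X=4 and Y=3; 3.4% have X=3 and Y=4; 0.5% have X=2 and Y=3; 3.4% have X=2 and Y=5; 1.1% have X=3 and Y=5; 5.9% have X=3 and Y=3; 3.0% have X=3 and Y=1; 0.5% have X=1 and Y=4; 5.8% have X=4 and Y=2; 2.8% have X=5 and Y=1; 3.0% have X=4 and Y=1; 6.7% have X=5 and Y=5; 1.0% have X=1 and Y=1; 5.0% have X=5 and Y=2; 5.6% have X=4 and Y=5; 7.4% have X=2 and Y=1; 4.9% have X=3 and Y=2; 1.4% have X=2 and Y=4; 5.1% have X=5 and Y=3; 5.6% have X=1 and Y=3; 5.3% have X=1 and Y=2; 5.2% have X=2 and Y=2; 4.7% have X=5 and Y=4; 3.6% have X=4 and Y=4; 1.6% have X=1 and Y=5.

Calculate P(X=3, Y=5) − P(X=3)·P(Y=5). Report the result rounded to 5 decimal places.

-0.02267

P(X=3) = 0.030 + 0.049 + 0.059 + 0.034 + 0.011 = 0.183.
P(Y=5) = 0.016 + 0.034 + 0.011 + 0.056 + 0.067 = 0.184.
P(X=3, Y=5) − P(X=3)P(Y=5) = 0.011 − 0.183×0.184 = -0.02267.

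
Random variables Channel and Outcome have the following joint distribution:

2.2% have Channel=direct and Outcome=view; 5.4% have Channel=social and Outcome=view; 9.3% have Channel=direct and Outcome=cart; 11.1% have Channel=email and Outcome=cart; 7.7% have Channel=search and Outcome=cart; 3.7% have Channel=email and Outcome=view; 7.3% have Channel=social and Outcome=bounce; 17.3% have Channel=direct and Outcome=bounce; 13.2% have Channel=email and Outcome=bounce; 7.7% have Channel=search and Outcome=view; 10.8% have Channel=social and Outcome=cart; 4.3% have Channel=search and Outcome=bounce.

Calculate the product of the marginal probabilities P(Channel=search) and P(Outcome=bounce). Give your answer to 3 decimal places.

P(Channel=search) = 0.043 + 0.077 + 0.077 = 0.197.
P(Outcome=bounce) = 0.132 + 0.043 + 0.073 + 0.173 = 0.421.
Product: 0.197 × 0.421 = 0.083.

0.083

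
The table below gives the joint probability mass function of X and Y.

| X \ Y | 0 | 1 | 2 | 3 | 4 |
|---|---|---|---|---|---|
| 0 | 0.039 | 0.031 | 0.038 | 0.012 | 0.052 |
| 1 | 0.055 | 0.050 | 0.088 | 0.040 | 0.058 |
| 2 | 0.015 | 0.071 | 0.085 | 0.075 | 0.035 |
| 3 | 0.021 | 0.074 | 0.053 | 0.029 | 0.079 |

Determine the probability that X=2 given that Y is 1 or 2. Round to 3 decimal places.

0.318

P(Y=1) = 0.031 + 0.050 + 0.071 + 0.074 = 0.226.
P(Y=2) = 0.038 + 0.088 + 0.085 + 0.053 = 0.264.
P(Y ∈ {1, 2}) = 0.226 + 0.264 = 0.490; P(X=2, Y ∈ {1, 2}) = 0.071 + 0.085 = 0.156.
P(X=2 | Y ∈ {1, 2}) = 0.156/0.490 = 0.318.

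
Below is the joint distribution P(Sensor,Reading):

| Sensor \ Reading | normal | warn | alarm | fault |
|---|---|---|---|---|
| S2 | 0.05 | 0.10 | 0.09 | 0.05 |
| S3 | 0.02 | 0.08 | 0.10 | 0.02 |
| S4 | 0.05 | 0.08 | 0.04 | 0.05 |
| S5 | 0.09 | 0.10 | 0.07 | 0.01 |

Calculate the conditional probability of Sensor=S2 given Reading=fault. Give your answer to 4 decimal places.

0.3846

P(Reading=fault) = 0.05 + 0.02 + 0.05 + 0.01 = 0.13.
P(Sensor=S2 | Reading=fault) = 0.05/0.13 = 0.3846.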